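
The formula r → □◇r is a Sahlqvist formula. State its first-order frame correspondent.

Suppose r→□◇r is valid. Take Rxy and set V(r)={x}. Then r at x, so □◇r at x, so ◇r at y, so some z with Ryz has r; z=x, i.e. Ryx.
Conversely, any frame satisfying ∀x ∀y (Rxy → Ryx) validates the schema.
So the correspondent is symmetry.

Symmetry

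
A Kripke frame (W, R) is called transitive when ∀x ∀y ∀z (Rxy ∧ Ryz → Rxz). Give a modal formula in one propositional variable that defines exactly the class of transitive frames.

This is transitivity; the standard corresponding axiom is 4: □q → □□q.
Suppose □q→□□q is valid. Take Rxy, Ryz and set V(q)={w : Rxw}. Then □q at x, so □□q at x, so □q at y, so q at z, i.e. Rxz.

□q → □□q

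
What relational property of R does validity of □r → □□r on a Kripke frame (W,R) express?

Transitivity

Suppose □r→□□r is valid. Take Rxy, Ryz and set V(r)={w : Rxw}. Then □r at x, so □□r at x, so □r at y, so r at z, i.e. Rxz.
Conversely, on a frame with transitivity the schema holds at every world under every valuation.
Frame condition: ∀x ∀y ∀z (Rxy ∧ Ryz → Rxz).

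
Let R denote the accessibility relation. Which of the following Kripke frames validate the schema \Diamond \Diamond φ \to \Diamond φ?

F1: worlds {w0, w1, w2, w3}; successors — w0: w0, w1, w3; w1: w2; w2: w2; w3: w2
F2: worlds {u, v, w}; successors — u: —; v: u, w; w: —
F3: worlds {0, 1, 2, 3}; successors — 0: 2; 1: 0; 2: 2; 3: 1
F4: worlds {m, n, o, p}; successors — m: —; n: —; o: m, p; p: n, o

Frame correspondent (Sahlqvist): \forall x \forall y \forall z (Rxy \wedge Ryz \to Rxz) — i.e. transitivity.
F1: fails — Rw0w1 and Rw1w2 but not Rw0w2.
F2: condition met.
F3: fails — R10 and R02 but not R12.
F4: fails — Rop and Rpn but not Ron.
Valid on: F2.

F2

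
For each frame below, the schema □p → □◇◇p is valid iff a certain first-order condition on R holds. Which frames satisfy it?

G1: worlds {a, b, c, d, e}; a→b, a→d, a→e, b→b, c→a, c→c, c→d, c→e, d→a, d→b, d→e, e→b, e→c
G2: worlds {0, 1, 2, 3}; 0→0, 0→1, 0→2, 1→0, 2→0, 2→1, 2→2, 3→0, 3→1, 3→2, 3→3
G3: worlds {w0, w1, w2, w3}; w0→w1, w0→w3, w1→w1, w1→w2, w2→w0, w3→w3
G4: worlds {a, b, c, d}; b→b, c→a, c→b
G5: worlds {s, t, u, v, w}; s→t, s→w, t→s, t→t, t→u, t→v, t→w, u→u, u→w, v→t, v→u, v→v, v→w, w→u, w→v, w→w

G1, G2, G5

This is the axiom for a generalized confluence (Geach) condition; its first-order frame correspondent is ∀x ∀z (xRz → ∃w (xRw ∧ zR²w)).
G1: ✓.
G2: ✓.
G3: fails — w2Rw0 but no w with w2Rw and w0R²w.
G4: fails — cRa but no w with cRw and aR²w.
G5: ✓.
Valid on: G1, G2, G5.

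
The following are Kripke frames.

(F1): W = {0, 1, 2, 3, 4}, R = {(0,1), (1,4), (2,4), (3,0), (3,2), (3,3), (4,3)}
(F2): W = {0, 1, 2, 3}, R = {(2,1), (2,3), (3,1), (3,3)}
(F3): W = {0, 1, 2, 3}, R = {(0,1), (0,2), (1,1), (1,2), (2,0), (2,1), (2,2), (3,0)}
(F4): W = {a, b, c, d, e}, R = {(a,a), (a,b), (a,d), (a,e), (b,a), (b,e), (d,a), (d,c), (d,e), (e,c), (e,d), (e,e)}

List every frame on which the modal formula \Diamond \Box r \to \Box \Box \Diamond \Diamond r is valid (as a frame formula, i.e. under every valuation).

This is the axiom for a generalized confluence (Geach) condition; its first-order frame correspondent is \forall x \forall y \forall z ((xRy \wedge x R^2 z) \to \exists w (yRw \wedge z R^2 w)).
(F1): fails — 0R1, 0R²4 but no w with 1Rw and 4R²w.
(F2): fails — 2R1, 2R²1 but no w with 1Rw and 1R²w.
(F3): holds.
(F4): fails — aRa, aR²c but no w with aRw and cR²w.

(F3)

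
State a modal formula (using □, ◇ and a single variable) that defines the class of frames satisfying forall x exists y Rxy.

The condition is seriality. The D schema □s → ◇s defines it.
Suppose □s→◇s is valid. At any x set V(s)=W. Then □s at x, so ◇s at x, so x has a successor.

□s → ◇s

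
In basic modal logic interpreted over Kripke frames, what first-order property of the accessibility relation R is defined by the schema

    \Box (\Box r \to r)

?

Suppose □(□r→r) is valid. Take Rxy and set V(r)={w : Ryw}. Then at y, □r holds; since □(□r→r) at x, □r→r at y, so r at y, i.e. Ryy.

shift-reflexivity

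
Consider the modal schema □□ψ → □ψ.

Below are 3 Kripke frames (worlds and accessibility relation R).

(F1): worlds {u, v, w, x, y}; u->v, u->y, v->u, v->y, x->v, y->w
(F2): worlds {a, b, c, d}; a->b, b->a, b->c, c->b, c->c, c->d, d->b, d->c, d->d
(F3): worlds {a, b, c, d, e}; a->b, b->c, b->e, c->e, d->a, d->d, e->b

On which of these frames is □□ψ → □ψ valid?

The schema corresponds to density: ∀x ∀y (Rxy → ∃z (Rxz ∧ Rzy)).
(F1): fails — Ruv but no z with Ruz and Rzv.
(F2): fails — Rab but no z with Raz and Rzb.
(F3): fails — Rbc but no z with Rbz and Rzc.
Valid on no frame.

none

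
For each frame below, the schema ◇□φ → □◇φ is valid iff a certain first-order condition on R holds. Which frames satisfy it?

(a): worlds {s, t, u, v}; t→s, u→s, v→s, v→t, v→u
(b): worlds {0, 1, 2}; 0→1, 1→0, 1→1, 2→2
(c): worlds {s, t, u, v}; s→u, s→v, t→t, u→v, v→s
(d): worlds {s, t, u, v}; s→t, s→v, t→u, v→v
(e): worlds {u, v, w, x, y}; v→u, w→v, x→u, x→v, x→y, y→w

The schema corresponds to convergence: ∀x ∀y ∀z (Rxy ∧ Rxz → ∃w (Ryw ∧ Rzw)).
(a): fails — Rts and Rts but s and s have no common successor.
(b): holds.
(c): fails — Rsv and Rsu but v and u have no common successor.
(d): fails — Rsv and Rst but v and t have no common successor.
(e): fails — Rvu and Rvu but u and u have no common successor.

(b)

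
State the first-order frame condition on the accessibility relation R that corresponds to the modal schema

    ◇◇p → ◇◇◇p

∀x ∀y (xR²y → ∃w (y = w ∧ xR³w))

This is a Sahlqvist (Geach-type) schema ◇^2□^0p → □^0◇^3p.
Minimal-valuation argument: fix x; take any y with xR^2y and any z with xR^0z. Set V(p) to the set of worlds R-reachable from y in exactly 0 steps. Then □^0p holds at y, so the antecedent holds at x; validity forces ◇^3p at z, giving a w with zR^3w and yR^0w.
First-order correspondent: ∀x ∀y (xR²y → ∃w (y = w ∧ xR³w)).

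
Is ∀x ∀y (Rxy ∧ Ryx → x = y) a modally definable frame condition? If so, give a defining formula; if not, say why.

Any modally definable frame class is closed under surjective bounded morphisms.
The 4-cycle (worlds a,b,c,d with a→b→c→d→a) is antisymmetric. Sending even-indexed worlds to s and odd-indexed worlds to t is a surjective bounded morphism onto the two-world frame with s↔t, which is not antisymmetric.
So no modal formula (or set of formulas) defines exactly the antisymmetric frames.

No — not modally definable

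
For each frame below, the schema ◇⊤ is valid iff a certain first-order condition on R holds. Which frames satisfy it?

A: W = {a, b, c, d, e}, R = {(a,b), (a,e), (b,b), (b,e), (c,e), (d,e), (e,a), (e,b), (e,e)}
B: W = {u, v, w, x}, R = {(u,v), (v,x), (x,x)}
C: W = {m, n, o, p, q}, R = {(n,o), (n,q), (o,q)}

The schema corresponds to seriality: ∀x ∃y Rxy.
A: condition met.
B: fails — world w has no successor.
C: fails — world m has no successor.
Valid on: A.

A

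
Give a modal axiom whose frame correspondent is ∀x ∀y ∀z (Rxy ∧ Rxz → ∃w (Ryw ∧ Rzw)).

◇□s → □◇s

This is convergence; the standard corresponding axiom is .2: ◇□s → □◇s.
Suppose ◇□s→□◇s is valid. Take Rxy, Rxz and set V(s)={w : Ryw}. Then □s at y so ◇□s at x, so □◇s at x, so ◇s at z, giving w with Rzw and Ryw.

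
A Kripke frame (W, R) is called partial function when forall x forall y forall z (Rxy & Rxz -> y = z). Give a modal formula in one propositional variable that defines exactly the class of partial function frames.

◇s → □s

A defining formula is ◇s → □s (the CD axiom).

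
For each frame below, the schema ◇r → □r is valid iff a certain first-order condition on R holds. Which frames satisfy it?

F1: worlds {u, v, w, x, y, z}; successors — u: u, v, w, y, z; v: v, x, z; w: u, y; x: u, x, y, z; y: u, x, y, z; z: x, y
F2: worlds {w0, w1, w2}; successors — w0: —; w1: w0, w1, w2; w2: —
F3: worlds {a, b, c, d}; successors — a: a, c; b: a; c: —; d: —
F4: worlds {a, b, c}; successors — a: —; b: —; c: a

This is the axiom for partial functionality; its first-order frame correspondent is ∀x ∀y ∀z (Rxy ∧ Rxz → y = z).
F1: fails — u sees both u and v.
F2: fails — w1 sees both w0 and w1.
F3: fails — a sees both a and c.
F4: ✓.

F4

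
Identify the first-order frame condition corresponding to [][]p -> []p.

Suppose □□p→□p is valid. Take Rxy and set V(p)={w : xR²w}. Then □□p at x, so □p at x, so p at y, i.e. ∃z(Rxz∧Rzy).
Conversely, any frame satisfying forall x forall y (Rxy -> exists z (Rxz & Rzy)) validates the schema.
Frame condition: forall x forall y (Rxy -> exists z (Rxz & Rzy)).

Density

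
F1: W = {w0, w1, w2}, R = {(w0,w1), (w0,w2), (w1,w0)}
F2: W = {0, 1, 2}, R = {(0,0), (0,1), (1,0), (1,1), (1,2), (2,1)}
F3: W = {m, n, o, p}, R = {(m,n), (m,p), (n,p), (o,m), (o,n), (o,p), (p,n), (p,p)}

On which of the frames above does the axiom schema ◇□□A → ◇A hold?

F2, F3

This is the axiom for a generalized confluence (Geach) condition; its first-order frame correspondent is ∀x ∀y (xRy → ∃w (yR²w ∧ xRw)).
F1: fails — w0Rw2 but no w with w2R²w and w0Rw.
F2: holds.
F3: holds.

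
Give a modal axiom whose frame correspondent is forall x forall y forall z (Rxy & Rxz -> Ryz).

◇p → □◇p

A defining formula is ◇p → □◇p (the 5 axiom).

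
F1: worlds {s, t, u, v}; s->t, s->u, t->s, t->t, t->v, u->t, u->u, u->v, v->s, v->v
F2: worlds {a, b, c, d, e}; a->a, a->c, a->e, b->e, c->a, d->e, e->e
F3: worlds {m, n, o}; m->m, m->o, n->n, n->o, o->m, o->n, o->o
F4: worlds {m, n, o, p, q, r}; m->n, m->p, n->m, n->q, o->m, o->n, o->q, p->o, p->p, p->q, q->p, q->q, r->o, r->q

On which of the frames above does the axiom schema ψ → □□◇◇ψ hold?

The schema corresponds to a generalized confluence (Geach) condition: ∀x ∀z (xR²z → ∃w (x = w ∧ zR²w)).
F1: condition met.
F2: fails — aR²e but no w with a=w and eR²w.
F3: condition met.
F4: fails — mR²q but no w with m=w and qR²w.

F1, F3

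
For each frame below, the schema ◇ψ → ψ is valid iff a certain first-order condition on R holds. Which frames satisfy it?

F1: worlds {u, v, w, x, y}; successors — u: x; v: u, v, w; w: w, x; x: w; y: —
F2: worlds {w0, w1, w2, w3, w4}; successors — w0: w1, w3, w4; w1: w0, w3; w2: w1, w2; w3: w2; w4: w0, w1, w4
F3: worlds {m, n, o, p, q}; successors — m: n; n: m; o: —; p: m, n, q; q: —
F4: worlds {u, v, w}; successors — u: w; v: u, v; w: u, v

This is the axiom for a generalized confluence (Geach) condition; its first-order frame correspondent is ∀x ∀y (xRy → ∃w (y = w ∧ x = w)).
F1: fails — uRx but x ≠ u.
F2: fails — w0Rw1 but w1 ≠ w0.
F3: fails — mRn but n ≠ m.
F4: fails — uRw but w ≠ u.

none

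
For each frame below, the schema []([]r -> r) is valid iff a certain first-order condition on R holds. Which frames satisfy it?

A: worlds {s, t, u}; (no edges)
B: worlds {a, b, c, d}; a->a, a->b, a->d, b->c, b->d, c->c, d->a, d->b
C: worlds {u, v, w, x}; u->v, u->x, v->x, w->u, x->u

This is the axiom for shift-reflexivity; its first-order frame correspondent is forall x forall y (Rxy -> Ryy).
A: ✓.
B: fails — Rab but not Rbb.
C: fails — Ruv but not Rvv.
Valid on: A.

A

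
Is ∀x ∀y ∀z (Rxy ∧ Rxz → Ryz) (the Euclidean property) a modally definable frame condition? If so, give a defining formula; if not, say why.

The condition is the Euclidean property. A defining modal formula is ◇r → □◇r.
Suppose ◇r→□◇r is valid. Take Rxy, Rxz and set V(r)={y}. Then ◇r at x, so □◇r at x, so ◇r at z, so some w with Rzw has r; w=y, i.e. Rzy. By symmetry of the argument, Ryz.

Yes, by ◇r → □◇r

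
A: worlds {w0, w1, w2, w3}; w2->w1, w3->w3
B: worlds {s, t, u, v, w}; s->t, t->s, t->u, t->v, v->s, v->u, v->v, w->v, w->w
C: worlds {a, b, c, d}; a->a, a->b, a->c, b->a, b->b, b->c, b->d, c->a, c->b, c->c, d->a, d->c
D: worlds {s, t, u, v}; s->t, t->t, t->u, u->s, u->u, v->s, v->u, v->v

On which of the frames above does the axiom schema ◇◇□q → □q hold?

A

Frame correspondent (Sahlqvist): ∀x ∀y ∀z ((xR²y ∧ xRz) → ∃w (yRw ∧ z = w)) — i.e. a generalized confluence (Geach) condition.
A: satisfies the condition.
B: fails — sR²u, sRt but no w* with uRw* and t=w*.
C: fails — aR²d, aRb but no w with dRw and b=w.
D: fails — sR²u, sRt but no w with uRw and t=w.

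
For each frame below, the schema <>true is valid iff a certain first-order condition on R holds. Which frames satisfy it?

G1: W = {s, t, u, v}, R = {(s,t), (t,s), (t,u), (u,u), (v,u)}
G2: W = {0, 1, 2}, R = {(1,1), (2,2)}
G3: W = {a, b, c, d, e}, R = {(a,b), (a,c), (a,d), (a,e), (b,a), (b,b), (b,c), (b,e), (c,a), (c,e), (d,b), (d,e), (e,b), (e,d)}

This is the axiom for seriality; its first-order frame correspondent is forall x exists y Rxy.
G1: condition met.
G2: fails — world 0 has no successor.
G3: condition met.

G1, G3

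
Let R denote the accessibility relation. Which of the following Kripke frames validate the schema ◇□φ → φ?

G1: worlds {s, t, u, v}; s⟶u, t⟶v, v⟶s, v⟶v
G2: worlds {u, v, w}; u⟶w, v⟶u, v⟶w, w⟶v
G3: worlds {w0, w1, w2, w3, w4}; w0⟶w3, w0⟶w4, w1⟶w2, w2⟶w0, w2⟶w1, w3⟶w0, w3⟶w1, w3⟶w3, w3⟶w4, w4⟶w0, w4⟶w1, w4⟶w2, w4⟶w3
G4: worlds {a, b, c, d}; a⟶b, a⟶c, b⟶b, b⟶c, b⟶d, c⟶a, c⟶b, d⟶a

The schema corresponds to symmetry: ∀x ∀y (Rxy → Ryx).
G1: fails — Rsu but not Rus.
G2: fails — Rvu but not Ruv.
G3: fails — Rw3w1 but not Rw1w3.
G4: fails — Rab but not Rba.

none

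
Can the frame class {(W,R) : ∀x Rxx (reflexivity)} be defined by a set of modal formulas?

Yes, by □p → p

Yes: it is reflexivity, defined by the T schema □p → p.
Suppose □p→p is valid. At any x set V(p)={w : Rxw}. Then □p holds at x, so p holds at x, i.e. Rxx.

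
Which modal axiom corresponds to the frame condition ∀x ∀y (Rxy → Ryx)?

s → □◇s

This is symmetry; the standard corresponding axiom is B: s → □◇s.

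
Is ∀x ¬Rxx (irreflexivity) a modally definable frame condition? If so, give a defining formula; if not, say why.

If a class were modally definable it would be closed under surjective bounded morphisms (Goldblatt–Thomason).
The 2-cycle (worlds a,b with a→b→a) is irreflexive, and the map sending every world to a single reflexive point • is a surjective bounded morphism (forth: every edge maps to (•,•); back: every world has a successor). So any modal formula valid on the 2-cycle is also valid on the reflexive point, which is not irreflexive.
Hence irreflexivity is not modally definable.

Not definable by any modal formula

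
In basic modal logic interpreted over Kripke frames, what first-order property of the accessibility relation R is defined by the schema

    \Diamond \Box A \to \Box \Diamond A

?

This is the .2 axiom.
Its frame correspondent is convergence — \forall x \forall y \forall z (Rxy \wedge Rxz \to \exists w (Ryw \wedge Rzw)).

convergence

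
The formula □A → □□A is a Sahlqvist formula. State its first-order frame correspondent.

This schema is the 4 axiom.
Its frame correspondent is transitivity — ∀x ∀y ∀z (Rxy ∧ Ryz → Rxz).

Transitivity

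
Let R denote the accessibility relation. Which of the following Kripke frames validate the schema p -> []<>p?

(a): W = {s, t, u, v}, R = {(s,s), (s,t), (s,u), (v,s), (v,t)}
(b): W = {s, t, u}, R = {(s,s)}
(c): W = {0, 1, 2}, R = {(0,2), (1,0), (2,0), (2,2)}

The schema corresponds to symmetry: forall x forall y (Rxy -> Ryx).
(a): fails — Rvt but not Rtv.
(b): condition met.
(c): fails — R10 but not R01.

(b)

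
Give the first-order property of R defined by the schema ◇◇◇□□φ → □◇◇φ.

∀x ∀y ∀z ((xR³y ∧ xRz) → ∃w (yR²w ∧ zR²w))

This is a Sahlqvist (Geach-type) schema ◇^3□^2φ → □^1◇^2φ.
Minimal-valuation argument: fix x; take any y with xR^3y and any z with xR^1z. Set V(φ) to the set of worlds R-reachable from y in exactly 2 steps. Then □^2φ holds at y, so the antecedent holds at x; validity forces ◇^2φ at z, giving a w with zR^2w and yR^2w.
First-order correspondent: ∀x ∀y ∀z ((xR³y ∧ xRz) → ∃w (yR²w ∧ zR²w)).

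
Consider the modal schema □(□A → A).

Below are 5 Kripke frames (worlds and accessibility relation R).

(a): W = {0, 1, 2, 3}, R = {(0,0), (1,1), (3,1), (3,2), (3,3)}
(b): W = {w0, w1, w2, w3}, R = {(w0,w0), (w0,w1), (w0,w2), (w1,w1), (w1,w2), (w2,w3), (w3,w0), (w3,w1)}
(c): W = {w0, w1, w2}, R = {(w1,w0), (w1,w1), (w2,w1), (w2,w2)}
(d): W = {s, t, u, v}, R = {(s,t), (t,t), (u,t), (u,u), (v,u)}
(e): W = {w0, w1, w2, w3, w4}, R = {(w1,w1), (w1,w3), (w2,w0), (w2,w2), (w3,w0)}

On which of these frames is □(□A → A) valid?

Frame correspondent (Sahlqvist): ∀x ∀y (Rxy → Ryy) — i.e. shift-reflexivity.
(a): fails — R32 but not R22.
(b): fails — Rw1w2 but not Rw2w2.
(c): fails — Rw1w0 but not Rw0w0.
(d): satisfies the condition.
(e): fails — Rw3w0 but not Rw0w0.

(d)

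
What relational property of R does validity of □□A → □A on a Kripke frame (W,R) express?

density: ∀x ∀y (Rxy → ∃z (Rxz ∧ Rzy))

Suppose □□A→□A is valid. Take Rxy and set V(A)={w : xR²w}. Then □□A at x, so □A at x, so A at y, i.e. ∃z(Rxz∧Rzy).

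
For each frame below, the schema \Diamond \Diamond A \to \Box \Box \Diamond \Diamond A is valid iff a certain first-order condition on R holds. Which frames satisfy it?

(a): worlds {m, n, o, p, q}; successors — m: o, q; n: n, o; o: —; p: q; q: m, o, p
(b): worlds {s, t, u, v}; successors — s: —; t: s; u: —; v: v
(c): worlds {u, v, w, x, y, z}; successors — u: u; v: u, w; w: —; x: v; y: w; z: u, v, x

(b)

The schema corresponds to a generalized confluence (Geach) condition: \forall x \forall y \forall z ((x R^2 y \wedge x R^2 z) \to \exists w (y = w \wedge z R^2 w)).
(a): fails — mR²m, mR²o but no w with m=w and oR²w.
(b): condition met.
(c): fails — xR²u, xR²w but no t with u=t and wR²t.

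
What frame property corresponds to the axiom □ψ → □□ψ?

Suppose □ψ→□□ψ is valid. Take Rxy, Ryz and set V(ψ)={w : Rxw}. Then □ψ at x, so □□ψ at x, so □ψ at y, so ψ at z, i.e. Rxz.
The converse is a direct semantic check.
Frame condition: ∀x ∀y ∀z (Rxy ∧ Ryz → Rxz).

Transitivity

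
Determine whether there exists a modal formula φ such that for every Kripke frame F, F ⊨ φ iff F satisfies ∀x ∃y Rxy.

The condition is seriality. A defining modal formula is □p → ◇p.
Suppose □p→◇p is valid. At any x set V(p)=W. Then □p at x, so ◇p at x, so x has a successor.

Yes — defined by □p → ◇p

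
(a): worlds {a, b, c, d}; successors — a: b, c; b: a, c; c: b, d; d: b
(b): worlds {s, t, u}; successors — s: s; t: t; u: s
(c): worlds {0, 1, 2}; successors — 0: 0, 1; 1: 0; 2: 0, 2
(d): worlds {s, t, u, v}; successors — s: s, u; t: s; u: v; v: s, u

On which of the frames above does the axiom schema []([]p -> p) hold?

(b)

This is the axiom for shift-reflexivity; its first-order frame correspondent is forall x forall y (Rxy -> Ryy).
(a): fails — Rbc but not Rcc.
(b): holds.
(c): fails — R01 but not R11.
(d): fails — Ruv but not Rvv.
Valid on: (b).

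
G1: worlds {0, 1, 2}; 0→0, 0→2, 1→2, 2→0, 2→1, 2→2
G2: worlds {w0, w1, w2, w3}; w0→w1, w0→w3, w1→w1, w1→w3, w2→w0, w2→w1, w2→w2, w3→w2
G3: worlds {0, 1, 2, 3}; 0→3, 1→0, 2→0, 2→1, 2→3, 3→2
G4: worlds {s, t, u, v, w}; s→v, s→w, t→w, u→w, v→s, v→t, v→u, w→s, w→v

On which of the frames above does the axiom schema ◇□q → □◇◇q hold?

Frame correspondent (Sahlqvist): ∀x ∀y ∀z ((xRy ∧ xRz) → ∃w (yRw ∧ zR²w)) — i.e. a generalized confluence (Geach) condition.
G1: ✓.
G2: ✓.
G3: fails — 0R3, 0R3 but no w with 3Rw and 3R²w.
G4: fails — sRv, sRv but no w* with vRw* and vR²w*.

G1, G2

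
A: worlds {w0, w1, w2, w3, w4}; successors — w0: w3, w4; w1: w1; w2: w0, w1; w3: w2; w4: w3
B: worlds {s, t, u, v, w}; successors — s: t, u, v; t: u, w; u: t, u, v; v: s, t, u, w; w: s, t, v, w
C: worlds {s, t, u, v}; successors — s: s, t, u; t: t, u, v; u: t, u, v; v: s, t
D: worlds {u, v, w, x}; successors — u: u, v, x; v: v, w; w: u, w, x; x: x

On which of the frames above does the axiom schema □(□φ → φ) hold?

This is the axiom for shift-reflexivity; its first-order frame correspondent is ∀x ∀y (Rxy → Ryy).
A: fails — Rw0w4 but not Rw4w4.
B: fails — Ruv but not Rvv.
C: fails — Ruv but not Rvv.
D: condition met.

D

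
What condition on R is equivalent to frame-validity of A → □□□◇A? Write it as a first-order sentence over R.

This is a Sahlqvist (Geach-type) schema ◇^0□^0A → □^3◇^1A.
Minimal-valuation argument: fix x; take any y with xR^0y and any z with xR^3z. Set V(A) to the set of worlds R-reachable from y in exactly 0 steps. Then □^0A holds at y, so the antecedent holds at x; validity forces ◇^1A at z, giving a w with zR^1w and yR^0w.
First-order correspondent: ∀x ∀z (xR³z → ∃w (x = w ∧ zRw)).

∀x ∀z (xR³z → ∃w (x = w ∧ zRw))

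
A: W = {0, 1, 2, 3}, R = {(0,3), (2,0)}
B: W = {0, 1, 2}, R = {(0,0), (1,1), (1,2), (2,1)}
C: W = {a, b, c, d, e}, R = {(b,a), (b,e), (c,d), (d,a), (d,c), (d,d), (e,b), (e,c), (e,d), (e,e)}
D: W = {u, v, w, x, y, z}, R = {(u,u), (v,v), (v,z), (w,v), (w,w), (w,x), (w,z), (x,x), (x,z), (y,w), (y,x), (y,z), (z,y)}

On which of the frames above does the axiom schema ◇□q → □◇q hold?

Frame correspondent (Sahlqvist): ∀x ∀y ∀z (Rxy ∧ Rxz → ∃w (Ryw ∧ Rzw)) — i.e. convergence.
A: fails — R03 and R03 but 3 and 3 have no common successor.
B: satisfies the condition.
C: fails — Rba and Rba but a and a have no common successor.
D: fails — Rvv and Rvz but v and z have no common successor.
Valid on: B.

B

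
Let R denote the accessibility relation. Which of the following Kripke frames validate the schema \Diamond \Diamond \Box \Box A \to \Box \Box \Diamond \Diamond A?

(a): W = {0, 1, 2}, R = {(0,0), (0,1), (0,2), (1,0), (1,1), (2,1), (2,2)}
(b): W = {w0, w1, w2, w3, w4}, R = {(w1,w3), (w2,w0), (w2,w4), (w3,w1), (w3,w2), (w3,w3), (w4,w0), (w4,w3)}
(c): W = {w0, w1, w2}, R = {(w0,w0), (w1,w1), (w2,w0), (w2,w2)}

Frame correspondent (Sahlqvist): \forall x \forall y \forall z ((x R^2 y \wedge x R^2 z) \to \exists w (y R^2 w \wedge z R^2 w)) — i.e. a generalized confluence (Geach) condition.
(a): satisfies the condition.
(b): fails — w2R²w0, w2R²w0 but no w with w0R²w and w0R²w.
(c): satisfies the condition.
Valid on: (a), (c).

(a), (c)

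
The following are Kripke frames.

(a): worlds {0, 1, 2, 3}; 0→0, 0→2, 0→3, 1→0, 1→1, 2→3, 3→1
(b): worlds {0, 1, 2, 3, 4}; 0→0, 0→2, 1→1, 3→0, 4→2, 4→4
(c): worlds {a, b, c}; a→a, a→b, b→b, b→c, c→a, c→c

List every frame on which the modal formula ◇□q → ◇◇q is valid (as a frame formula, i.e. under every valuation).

(a), (c)

The schema corresponds to a generalized confluence (Geach) condition: ∀x ∀y (xRy → ∃w (yRw ∧ xR²w)).
(a): ✓.
(b): fails — 0R2 but no w with 2Rw and 0R²w.
(c): ✓.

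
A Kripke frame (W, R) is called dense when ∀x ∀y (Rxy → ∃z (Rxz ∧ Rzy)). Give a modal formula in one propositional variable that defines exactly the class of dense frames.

A defining formula is □□q → □q (the C4 axiom).

□□q → □q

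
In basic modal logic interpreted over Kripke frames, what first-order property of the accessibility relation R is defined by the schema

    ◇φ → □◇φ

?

the Euclidean property: ∀x ∀y ∀z (Rxy ∧ Rxz → Ryz)

Suppose ◇φ→□◇φ is valid. Take Rxy, Rxz and set V(φ)={y}. Then ◇φ at x, so □◇φ at x, so ◇φ at z, so some w with Rzw has φ; w=y, i.e. Rzy. By symmetry of the argument, Ryz.
Conversely, any frame satisfying ∀x ∀y ∀z (Rxy ∧ Rxz → Ryz) validates the schema.
Frame condition: ∀x ∀y ∀z (Rxy ∧ Rxz → Ryz).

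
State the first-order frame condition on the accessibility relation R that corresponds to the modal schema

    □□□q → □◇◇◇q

This is a Sahlqvist (Geach-type) schema ◇^0□^3q → □^1◇^3q.
Minimal-valuation argument: fix x; take any y with xR^0y and any z with xR^1z. Set V(q) to the set of worlds R-reachable from y in exactly 3 steps. Then □^3q holds at y, so the antecedent holds at x; validity forces ◇^3q at z, giving a w with zR^3w and yR^3w.
First-order correspondent: ∀x ∀z (xRz → ∃w (xR³w ∧ zR³w)).

∀x ∀z (xRz → ∃w (xR³w ∧ zR³w))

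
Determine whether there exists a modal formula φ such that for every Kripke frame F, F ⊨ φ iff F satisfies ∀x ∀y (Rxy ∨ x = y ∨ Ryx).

Any modally definable frame class is closed under disjoint unions.
Take 2 disjoint single-world reflexive frames: each is trivially connected, but their disjoint union has 2 worlds with no edge between distinct components, so it is not connected.
Hence connectedness of R is not modally definable.

Not definable by any modal formula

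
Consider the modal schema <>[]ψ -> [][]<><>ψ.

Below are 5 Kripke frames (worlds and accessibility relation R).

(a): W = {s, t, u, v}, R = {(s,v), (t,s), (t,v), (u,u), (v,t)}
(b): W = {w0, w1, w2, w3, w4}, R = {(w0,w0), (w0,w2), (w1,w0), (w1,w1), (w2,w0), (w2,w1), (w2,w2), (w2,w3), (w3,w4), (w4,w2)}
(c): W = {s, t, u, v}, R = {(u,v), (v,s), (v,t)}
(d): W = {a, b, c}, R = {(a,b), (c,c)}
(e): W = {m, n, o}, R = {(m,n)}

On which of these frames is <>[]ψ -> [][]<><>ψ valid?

(d), (e)

This is the axiom for a generalized confluence (Geach) condition; its first-order frame correspondent is forall x forall y forall z ((xRy & x R^2 z) -> exists w (yRw & z R^2 w)).
(a): fails — tRv, tR²v but no w with vRw and vR²w.
(b): fails — w2Rw1, w2R²w3 but no w with w1Rw and w3R²w.
(c): fails — uRv, uR²s but no w with vRw and sR²w.
(d): condition met.
(e): condition met.
Valid on: (d), (e).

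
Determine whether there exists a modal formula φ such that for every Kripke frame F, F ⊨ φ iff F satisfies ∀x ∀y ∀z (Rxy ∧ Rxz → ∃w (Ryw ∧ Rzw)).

The condition is convergence. A defining modal formula is ◇□r → □◇r.
Suppose ◇□r→□◇r is valid. Take Rxy, Rxz and set V(r)={w : Ryw}. Then □r at y so ◇□r at x, so □◇r at x, so ◇r at z, giving w with Rzw and Ryw.

Yes — defined by ◇□r → □◇r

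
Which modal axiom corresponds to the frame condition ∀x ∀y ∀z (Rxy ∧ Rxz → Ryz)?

◇s → □◇s

A defining formula is ◇s → □◇s (the 5 axiom).
Suppose ◇s→□◇s is valid. Take Rxy, Rxz and set V(s)={y}. Then ◇s at x, so □◇s at x, so ◇s at z, so some w with Rzw has s; w=y, i.e. Rzy. By symmetry of the argument, Ryz.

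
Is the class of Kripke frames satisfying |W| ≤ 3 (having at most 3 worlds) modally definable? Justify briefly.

No — not modally definable

Any modally definable frame class is closed under disjoint unions.
Any modal formula valid on each of 4 disjoint one-world frames is valid on their disjoint union (validity is preserved under disjoint unions). Each one-world frame has |W|=1≤3, but the union has |W|=4.
So no modal formula (or set of formulas) defines exactly the |W|≤3 frames.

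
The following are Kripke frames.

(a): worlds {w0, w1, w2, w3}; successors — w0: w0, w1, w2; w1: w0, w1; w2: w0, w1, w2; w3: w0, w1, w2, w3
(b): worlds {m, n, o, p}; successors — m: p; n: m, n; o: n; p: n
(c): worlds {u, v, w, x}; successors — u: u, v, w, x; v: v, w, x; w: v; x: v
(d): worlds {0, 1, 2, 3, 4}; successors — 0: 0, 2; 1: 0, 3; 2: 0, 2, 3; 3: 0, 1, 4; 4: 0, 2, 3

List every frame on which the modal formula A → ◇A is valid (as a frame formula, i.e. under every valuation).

(a)

The schema corresponds to reflexivity: ∀x Rxx.
(a): condition met.
(b): fails — world m does not see itself.
(c): fails — world w does not see itself.
(d): fails — world 1 does not see itself.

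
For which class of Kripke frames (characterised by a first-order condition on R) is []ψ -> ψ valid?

reflexivity

Suppose □ψ→ψ is valid. At any x set V(ψ)={w : Rxw}. Then □ψ holds at x, so ψ holds at x, i.e. Rxx.
The converse is a direct semantic check.
So the correspondent is reflexivity.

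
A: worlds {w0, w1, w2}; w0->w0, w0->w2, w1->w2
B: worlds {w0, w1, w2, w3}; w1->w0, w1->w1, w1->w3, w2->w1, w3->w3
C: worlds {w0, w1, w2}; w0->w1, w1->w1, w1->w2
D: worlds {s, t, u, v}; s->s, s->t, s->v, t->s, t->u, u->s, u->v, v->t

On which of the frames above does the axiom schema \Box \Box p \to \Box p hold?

This is the axiom for density; its first-order frame correspondent is \forall x \forall y (Rxy \to \exists z (Rxz \wedge Rzy)).
A: fails — Rw1w2 but no z with Rw1z and Rzw2.
B: holds.
C: holds.
D: fails — Rvt but no z with Rvz and Rzt.

B, C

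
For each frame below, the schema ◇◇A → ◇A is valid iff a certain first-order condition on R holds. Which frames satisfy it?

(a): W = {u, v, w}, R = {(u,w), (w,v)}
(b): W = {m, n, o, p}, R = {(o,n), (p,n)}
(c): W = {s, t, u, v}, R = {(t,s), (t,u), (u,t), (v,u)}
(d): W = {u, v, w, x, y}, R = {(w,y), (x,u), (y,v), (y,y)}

(b)

This is the axiom for transitivity; its first-order frame correspondent is ∀x ∀y ∀z (Rxy ∧ Ryz → Rxz).
(a): fails — Ruw and Rwv but not Ruv.
(b): condition met.
(c): fails — Rtu and Rut but not Rtt.
(d): fails — Rwy and Ryv but not Rwv.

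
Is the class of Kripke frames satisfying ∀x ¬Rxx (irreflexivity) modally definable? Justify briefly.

If a class were modally definable it would be closed under surjective bounded morphisms (Goldblatt–Thomason).
The 2-cycle (worlds w0,w1 with w0→w1→w0) is irreflexive, and the map sending every world to a single reflexive point • is a surjective bounded morphism (forth: every edge maps to (•,•); back: every world has a successor). So any modal formula valid on the 2-cycle is also valid on the reflexive point, which is not irreflexive.
So the class is not modally definable.

Not definable by any modal formula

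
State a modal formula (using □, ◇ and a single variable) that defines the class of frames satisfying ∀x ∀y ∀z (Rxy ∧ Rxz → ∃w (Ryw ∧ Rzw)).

This is convergence; the standard corresponding axiom is .2: ◇□ψ → □◇ψ.
Suppose ◇□ψ→□◇ψ is valid. Take Rxy, Rxz and set V(ψ)={w : Ryw}. Then □ψ at y so ◇□ψ at x, so □◇ψ at x, so ◇ψ at z, giving w with Rzw and Ryw.

◇□ψ → □◇ψ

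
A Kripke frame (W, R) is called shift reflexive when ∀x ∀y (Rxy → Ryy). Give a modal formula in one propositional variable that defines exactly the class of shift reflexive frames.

A defining formula is □(□p → p) (the T□ axiom).
Suppose □(□p→p) is valid. Take Rxy and set V(p)={w : Ryw}. Then at y, □p holds; since □(□p→p) at x, □p→p at y, so p at y, i.e. Ryy.

□(□p → p)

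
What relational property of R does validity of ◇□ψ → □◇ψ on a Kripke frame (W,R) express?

Suppose ◇□ψ→□◇ψ is valid. Take Rxy, Rxz and set V(ψ)={w : Ryw}. Then □ψ at y so ◇□ψ at x, so □◇ψ at x, so ◇ψ at z, giving w with Rzw and Ryw.
Conversely, any frame satisfying ∀x ∀y ∀z (Rxy ∧ Rxz → ∃w (Ryw ∧ Rzw)) validates the schema.
So the correspondent is convergence.

convergence: ∀x ∀y ∀z (Rxy ∧ Rxz → ∃w (Ryw ∧ Rzw))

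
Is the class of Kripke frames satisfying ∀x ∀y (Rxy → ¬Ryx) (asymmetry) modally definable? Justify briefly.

No — not modally definable

Any modally definable frame class is closed under surjective bounded morphisms.
The 5-cycle (worlds w0,w1,w2,w3,w4 with w0→w1→w2→w3→w4→w0) is asymmetric. Mapping every world to a single reflexive point • is a surjective bounded morphism, and the reflexive point is not asymmetric (R•• but asymmetry requires ¬R••).
So no modal formula (or set of formulas) defines exactly the asymmetric frames.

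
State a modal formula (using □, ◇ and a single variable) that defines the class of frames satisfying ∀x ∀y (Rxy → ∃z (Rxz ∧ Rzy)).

A defining formula is □□ψ → □ψ (the C4 axiom).
Suppose □□ψ→□ψ is valid. Take Rxy and set V(ψ)={w : xR²w}. Then □□ψ at x, so □ψ at x, so ψ at y, i.e. ∃z(Rxz∧Rzy).

□□ψ → □ψ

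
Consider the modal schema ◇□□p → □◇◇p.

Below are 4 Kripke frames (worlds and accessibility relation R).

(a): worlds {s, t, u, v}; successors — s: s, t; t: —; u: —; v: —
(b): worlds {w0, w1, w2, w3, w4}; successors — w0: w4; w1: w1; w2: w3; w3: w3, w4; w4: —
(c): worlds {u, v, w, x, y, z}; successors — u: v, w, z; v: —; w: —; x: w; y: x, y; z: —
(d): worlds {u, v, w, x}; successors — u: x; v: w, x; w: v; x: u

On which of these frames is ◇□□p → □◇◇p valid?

(d)

Frame correspondent (Sahlqvist): ∀x ∀y ∀z ((xRy ∧ xRz) → ∃w (yR²w ∧ zR²w)) — i.e. a generalized confluence (Geach) condition.
(a): fails — sRs, sRt but no w with sR²w and tR²w.
(b): fails — w0Rw4, w0Rw4 but no w with w4R²w and w4R²w.
(c): fails — uRv, uRv but no t with vR²t and vR²t.
(d): satisfies the condition.
Valid on: (d).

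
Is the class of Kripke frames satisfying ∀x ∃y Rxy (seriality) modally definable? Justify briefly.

Yes, by □r → ◇r

Yes: it is seriality, defined by the D schema □r → ◇r.
Suppose □r→◇r is valid. At any x set V(r)=W. Then □r at x, so ◇r at x, so x has a successor.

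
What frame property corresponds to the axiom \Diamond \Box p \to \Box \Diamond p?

convergence

Suppose ◇□p→□◇p is valid. Take Rxy, Rxz and set V(p)={w : Ryw}. Then □p at y so ◇□p at x, so □◇p at x, so ◇p at z, giving w with Rzw and Ryw.
Conversely, any frame satisfying \forall x \forall y \forall z (Rxy \wedge Rxz \to \exists w (Ryw \wedge Rzw)) validates the schema.
Frame condition: \forall x \forall y \forall z (Rxy \wedge Rxz \to \exists w (Ryw \wedge Rzw)).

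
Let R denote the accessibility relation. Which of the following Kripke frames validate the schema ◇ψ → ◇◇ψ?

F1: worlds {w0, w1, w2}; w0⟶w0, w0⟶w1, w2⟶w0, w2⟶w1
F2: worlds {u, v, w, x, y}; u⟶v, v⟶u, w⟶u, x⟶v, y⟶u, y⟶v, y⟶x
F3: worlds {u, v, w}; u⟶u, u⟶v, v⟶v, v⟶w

F1, F3

This is the axiom for a generalized confluence (Geach) condition; its first-order frame correspondent is ∀x ∀y (xRy → ∃w (y = w ∧ xR²w)).
F1: holds.
F2: fails — uRv but no t with v=t and uR²t.
F3: holds.
Valid on: F1, F3.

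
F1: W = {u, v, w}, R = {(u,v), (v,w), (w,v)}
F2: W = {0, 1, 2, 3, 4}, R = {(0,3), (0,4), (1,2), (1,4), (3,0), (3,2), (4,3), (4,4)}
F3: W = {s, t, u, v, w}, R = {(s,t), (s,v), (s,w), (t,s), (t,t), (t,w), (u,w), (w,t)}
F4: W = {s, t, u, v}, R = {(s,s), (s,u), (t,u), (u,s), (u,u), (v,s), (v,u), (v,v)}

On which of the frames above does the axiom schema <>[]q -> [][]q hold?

This is the axiom for a generalized confluence (Geach) condition; its first-order frame correspondent is forall x forall y forall z ((xRy & x R^2 z) -> exists w (yRw & z = w)).
F1: condition met.
F2: fails — 0R3, 0R²3 but no w with 3Rw and 3=w.
F3: fails — sRv, sR²s but no w* with vRw* and s=w*.
F4: fails — vRs, vR²v but no w with sRw and v=w.

F1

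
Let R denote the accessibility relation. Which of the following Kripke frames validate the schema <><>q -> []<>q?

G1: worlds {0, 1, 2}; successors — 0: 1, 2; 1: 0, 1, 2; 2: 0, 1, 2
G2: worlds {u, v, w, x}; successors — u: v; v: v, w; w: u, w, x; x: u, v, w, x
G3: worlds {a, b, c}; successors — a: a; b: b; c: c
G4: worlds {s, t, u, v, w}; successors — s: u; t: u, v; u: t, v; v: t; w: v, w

Frame correspondent (Sahlqvist): forall x forall y forall z ((x R^2 y & xRz) -> exists w (y = w & zRw)) — i.e. a generalized confluence (Geach) condition.
G1: fails — 1R²0, 1R0 but no w with 0=w and 0Rw.
G2: fails — vR²u, vRv but no t with u=t and vRt.
G3: satisfies the condition.
G4: fails — tR²v, tRv but no w* with v=w* and vRw*.
Valid on: G3.

G3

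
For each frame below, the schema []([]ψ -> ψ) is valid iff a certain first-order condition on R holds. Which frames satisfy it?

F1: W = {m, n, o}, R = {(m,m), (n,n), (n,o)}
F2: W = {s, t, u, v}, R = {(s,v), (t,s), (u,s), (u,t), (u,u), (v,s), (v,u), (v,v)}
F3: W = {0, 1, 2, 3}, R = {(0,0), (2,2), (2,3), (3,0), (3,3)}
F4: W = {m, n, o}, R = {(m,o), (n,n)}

F3

The schema corresponds to shift-reflexivity: forall x forall y (Rxy -> Ryy).
F1: fails — Rno but not Roo.
F2: fails — Rut but not Rtt.
F3: satisfies the condition.
F4: fails — Rmo but not Roo.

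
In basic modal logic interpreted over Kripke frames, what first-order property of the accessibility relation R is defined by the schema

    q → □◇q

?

symmetry

This schema is the B axiom.
Its frame correspondent is symmetry — ∀x ∀y (Rxy → Ryx).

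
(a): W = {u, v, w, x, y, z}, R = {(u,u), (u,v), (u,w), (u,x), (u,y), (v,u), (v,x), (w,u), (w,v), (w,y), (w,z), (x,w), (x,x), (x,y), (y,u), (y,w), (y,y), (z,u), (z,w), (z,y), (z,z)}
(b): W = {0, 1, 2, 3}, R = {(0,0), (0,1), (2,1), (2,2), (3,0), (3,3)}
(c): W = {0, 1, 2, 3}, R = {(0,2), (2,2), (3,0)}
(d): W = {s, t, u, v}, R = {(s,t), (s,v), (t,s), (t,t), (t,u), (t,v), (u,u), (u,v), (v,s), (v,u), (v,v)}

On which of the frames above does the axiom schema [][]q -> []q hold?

(a), (b), (d)

Frame correspondent (Sahlqvist): forall x forall y (Rxy -> exists z (Rxz & Rzy)) — i.e. density.
(a): condition met.
(b): condition met.
(c): fails — R30 but no z with R3z and Rz0.
(d): condition met.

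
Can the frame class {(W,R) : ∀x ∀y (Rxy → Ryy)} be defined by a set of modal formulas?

Yes: it is shift-reflexivity, defined by the T□ schema □(□p → p).
Suppose □(□p→p) is valid. Take Rxy and set V(p)={w : Ryw}. Then at y, □p holds; since □(□p→p) at x, □p→p at y, so p at y, i.e. Ryy.

Yes — defined by □(□p → p)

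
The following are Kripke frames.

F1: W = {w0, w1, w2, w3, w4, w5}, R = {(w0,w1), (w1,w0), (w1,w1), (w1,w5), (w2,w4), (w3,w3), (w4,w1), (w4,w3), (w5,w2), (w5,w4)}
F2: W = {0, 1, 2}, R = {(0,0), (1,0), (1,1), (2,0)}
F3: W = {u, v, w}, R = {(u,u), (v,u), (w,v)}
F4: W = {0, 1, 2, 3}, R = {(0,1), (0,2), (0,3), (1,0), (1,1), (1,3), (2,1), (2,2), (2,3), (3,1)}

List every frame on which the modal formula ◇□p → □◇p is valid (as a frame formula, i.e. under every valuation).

F2, F3, F4

The schema corresponds to convergence: ∀x ∀y ∀z (Rxy ∧ Rxz → ∃w (Ryw ∧ Rzw)).
F1: fails — Rw1w5 and Rw1w1 but w5 and w1 have no common successor.
F2: ✓.
F3: ✓.
F4: ✓.
Valid on: F2, F3, F4.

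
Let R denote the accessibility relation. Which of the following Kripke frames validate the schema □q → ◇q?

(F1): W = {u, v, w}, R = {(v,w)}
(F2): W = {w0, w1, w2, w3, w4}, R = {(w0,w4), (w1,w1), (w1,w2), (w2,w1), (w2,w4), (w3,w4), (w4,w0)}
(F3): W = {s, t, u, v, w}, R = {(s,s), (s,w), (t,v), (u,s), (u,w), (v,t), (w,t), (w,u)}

Frame correspondent (Sahlqvist): ∀x ∃y Rxy — i.e. seriality.
(F1): fails — world u has no successor.
(F2): holds.
(F3): holds.

(F2), (F3)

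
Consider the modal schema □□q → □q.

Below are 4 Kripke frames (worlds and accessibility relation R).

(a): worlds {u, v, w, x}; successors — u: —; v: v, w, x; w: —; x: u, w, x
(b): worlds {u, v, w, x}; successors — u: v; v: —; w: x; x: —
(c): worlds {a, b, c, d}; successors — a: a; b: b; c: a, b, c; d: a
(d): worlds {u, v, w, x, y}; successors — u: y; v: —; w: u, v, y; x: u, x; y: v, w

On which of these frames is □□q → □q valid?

The schema corresponds to density: ∀x ∀y (Rxy → ∃z (Rxz ∧ Rzy)).
(a): condition met.
(b): fails — Ruv but no z with Ruz and Rzv.
(c): condition met.
(d): fails — Rwu but no z with Rwz and Rzu.
Valid on: (a), (c).

(a), (c)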